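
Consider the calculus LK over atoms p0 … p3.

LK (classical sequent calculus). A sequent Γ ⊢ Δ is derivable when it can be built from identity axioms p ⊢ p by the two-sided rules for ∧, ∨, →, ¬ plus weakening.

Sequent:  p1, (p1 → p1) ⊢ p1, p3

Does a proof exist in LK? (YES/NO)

Derivation trace:
[WR] p1, (p1 → p1) ⊢ p1, p3
  [→L] p1, (p1 → p1) ⊢ p1
    [Ax] p1 ⊢ p1
    [Ax] p1 ⊢ p1

Result: YES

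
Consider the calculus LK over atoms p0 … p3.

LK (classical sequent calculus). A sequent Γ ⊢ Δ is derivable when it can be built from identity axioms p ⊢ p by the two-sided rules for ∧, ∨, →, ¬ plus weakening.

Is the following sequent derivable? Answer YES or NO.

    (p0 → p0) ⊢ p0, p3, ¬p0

Derivation (root first):
[¬R] (p0 → p0) ⊢ p0, p3, ¬p0
  [WR] p0, (p0 → p0) ⊢ p0, p3
    [→L] p0, (p0 → p0) ⊢ p0
      [Ax] p0 ⊢ p0
      [Ax] p0 ⊢ p0

Result: YES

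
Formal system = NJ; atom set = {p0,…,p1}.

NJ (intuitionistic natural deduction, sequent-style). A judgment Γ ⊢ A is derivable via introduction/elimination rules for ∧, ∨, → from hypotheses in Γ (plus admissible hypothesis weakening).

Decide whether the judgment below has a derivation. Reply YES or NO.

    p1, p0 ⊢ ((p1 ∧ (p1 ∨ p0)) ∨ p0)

Derivation (root first):
[∨I₁] p1, p0 ⊢ ((p1 ∧ (p1 ∨ p0)) ∨ p0)
  [∧I] p1, p0 ⊢ (p1 ∧ (p1 ∨ p0))
    [Ax] p1 ⊢ p1
    [∨I₂] p0 ⊢ (p1 ∨ p0)
      [Ax] p0 ⊢ p0

Result: YES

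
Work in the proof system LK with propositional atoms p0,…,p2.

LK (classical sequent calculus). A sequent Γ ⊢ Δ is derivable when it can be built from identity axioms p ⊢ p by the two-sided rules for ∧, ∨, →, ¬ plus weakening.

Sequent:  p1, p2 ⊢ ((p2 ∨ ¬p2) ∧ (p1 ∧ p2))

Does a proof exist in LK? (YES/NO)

Proof tree:
[∧R] p1, p2 ⊢ ((p2 ∨ ¬p2) ∧ (p1 ∧ p2))
  [∨R]  ⊢ (p2 ∨ ¬p2)
    [¬R]  ⊢ p2, ¬p2
      [Ax] p2 ⊢ p2
  [∧R] p1, p2 ⊢ (p1 ∧ p2)
    [Ax] p1 ⊢ p1
    [Ax] p2 ⊢ p2

Result: YES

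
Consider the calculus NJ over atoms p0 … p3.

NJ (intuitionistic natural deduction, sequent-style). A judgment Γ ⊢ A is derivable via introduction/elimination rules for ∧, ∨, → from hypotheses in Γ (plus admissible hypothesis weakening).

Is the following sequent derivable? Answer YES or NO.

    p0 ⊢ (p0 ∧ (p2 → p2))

Proof tree:
[∧I] p0 ⊢ (p0 ∧ (p2 → p2))
  [Ax] p0 ⊢ p0
  [→I]  ⊢ (p2 → p2)
    [Ax] p2 ⊢ p2

Result: YES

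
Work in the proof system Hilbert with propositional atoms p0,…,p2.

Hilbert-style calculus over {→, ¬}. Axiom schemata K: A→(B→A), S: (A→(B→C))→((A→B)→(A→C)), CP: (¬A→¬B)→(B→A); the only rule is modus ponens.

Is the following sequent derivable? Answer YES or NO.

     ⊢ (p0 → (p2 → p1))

Truth-table refutation:
  v=000: Γ:[] Δ:[(p0 → (p2 → p1))=T] refutes=False
  v=001: Γ:[] Δ:[(p0 → (p2 → p1))=T] refutes=False
  v=010: Γ:[] Δ:[(p0 → (p2 → p1))=T] refutes=False
  v=011: Γ:[] Δ:[(p0 → (p2 → p1))=T] refutes=False
  v=100: Γ:[] Δ:[(p0 → (p2 → p1))=T] refutes=False
  v=101: Γ:[] Δ:[(p0 → (p2 → p1))=F] refutes=True  ← countermodel

Result: NO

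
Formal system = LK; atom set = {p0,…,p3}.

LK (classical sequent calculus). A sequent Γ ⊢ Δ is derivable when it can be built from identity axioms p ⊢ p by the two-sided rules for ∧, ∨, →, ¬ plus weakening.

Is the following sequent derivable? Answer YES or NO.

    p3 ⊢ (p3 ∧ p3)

Derivation trace:
[∧R] p3 ⊢ (p3 ∧ p3)
  [WL] p3, p3 ⊢ p3
    [Ax] p3 ⊢ p3
  [WL] p3, p3 ⊢ p3
    [Ax] p3 ⊢ p3

Result: YES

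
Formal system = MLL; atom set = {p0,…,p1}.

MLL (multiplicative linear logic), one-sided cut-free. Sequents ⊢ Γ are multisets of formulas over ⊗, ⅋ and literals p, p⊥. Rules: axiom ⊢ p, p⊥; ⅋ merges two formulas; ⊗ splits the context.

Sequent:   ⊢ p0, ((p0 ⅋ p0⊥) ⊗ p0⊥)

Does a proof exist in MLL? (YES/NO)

Proof tree:
[⊗]  ⊢ p0, ((p0 ⅋ p0⊥) ⊗ p0⊥)
  [⅋]  ⊢ (p0 ⅋ p0⊥)
    [Ax]  ⊢ p0, p0⊥
  [Ax]  ⊢ p0, p0⊥

Result: YES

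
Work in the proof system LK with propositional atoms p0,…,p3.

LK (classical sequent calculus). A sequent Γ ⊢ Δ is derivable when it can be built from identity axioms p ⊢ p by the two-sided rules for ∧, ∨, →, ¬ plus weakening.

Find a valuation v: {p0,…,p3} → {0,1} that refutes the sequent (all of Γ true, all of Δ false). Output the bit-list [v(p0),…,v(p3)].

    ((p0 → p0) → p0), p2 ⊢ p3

Search for a countermodel by truth-table:
  v=0000: Γ:[((p0 → p0) → p0)=F, p2=F] Δ:[p3=F] refutes=False
  v=0001: Γ:[((p0 → p0) → p0)=F, p2=F] Δ:[p3=T] refutes=False
  v=0010: Γ:[((p0 → p0) → p0)=F, p2=T] Δ:[p3=F] refutes=False
  v=0011: Γ:[((p0 → p0) → p0)=F, p2=T] Δ:[p3=T] refutes=False
  v=0100: Γ:[((p0 → p0) → p0)=F, p2=F] Δ:[p3=F] refutes=False
  v=0101: Γ:[((p0 → p0) → p0)=F, p2=F] Δ:[p3=T] refutes=False
  v=0110: Γ:[((p0 → p0) → p0)=F, p2=T] Δ:[p3=F] refutes=False
  v=0111: Γ:[((p0 → p0) → p0)=F, p2=T] Δ:[p3=T] refutes=False
  v=1000: Γ:[((p0 → p0) → p0)=T, p2=F] Δ:[p3=F] refutes=False
  v=1001: Γ:[((p0 → p0) → p0)=T, p2=F] Δ:[p3=T] refutes=False
  v=1010: Γ:[((p0 → p0) → p0)=T, p2=T] Δ:[p3=F] refutes=True  ← countermodel

Result: [1, 0, 1, 0]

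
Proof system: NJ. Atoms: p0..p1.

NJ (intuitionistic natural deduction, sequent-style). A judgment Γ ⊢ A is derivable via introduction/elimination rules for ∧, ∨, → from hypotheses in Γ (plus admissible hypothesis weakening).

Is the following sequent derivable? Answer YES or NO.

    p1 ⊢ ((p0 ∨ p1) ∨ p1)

Derivation (root first):
[∨I₁] p1 ⊢ ((p0 ∨ p1) ∨ p1)
  [∨I₂] p1 ⊢ (p0 ∨ p1)
    [Ax] p1 ⊢ p1

Result: YES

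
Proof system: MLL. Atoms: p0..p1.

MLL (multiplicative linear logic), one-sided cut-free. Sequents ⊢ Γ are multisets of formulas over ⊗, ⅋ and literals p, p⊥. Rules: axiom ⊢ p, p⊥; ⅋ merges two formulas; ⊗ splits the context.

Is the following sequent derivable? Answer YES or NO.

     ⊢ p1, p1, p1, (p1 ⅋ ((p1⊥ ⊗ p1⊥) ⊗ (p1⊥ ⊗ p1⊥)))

Proof tree:
[⅋]  ⊢ p1, p1, p1, (p1 ⅋ ((p1⊥ ⊗ p1⊥) ⊗ (p1⊥ ⊗ p1⊥)))
  [⊗]  ⊢ p1, p1, p1, p1, ((p1⊥ ⊗ p1⊥) ⊗ (p1⊥ ⊗ p1⊥))
    [⊗]  ⊢ p1, p1, (p1⊥ ⊗ p1⊥)
      [Ax]  ⊢ p1, p1⊥
      [Ax]  ⊢ p1, p1⊥
    [⊗]  ⊢ p1, p1, (p1⊥ ⊗ p1⊥)
      [Ax]  ⊢ p1, p1⊥
      [Ax]  ⊢ p1, p1⊥

Result: YES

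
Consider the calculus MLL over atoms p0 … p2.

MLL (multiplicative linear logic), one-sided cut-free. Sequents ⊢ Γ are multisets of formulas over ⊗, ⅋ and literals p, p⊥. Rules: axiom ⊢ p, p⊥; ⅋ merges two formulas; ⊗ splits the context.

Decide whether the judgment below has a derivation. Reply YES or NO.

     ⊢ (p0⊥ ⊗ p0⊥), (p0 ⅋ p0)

Derivation (root first):
[⅋]  ⊢ (p0⊥ ⊗ p0⊥), (p0 ⅋ p0)
  [⊗]  ⊢ p0, p0, (p0⊥ ⊗ p0⊥)
    [Ax]  ⊢ p0, p0⊥
    [Ax]  ⊢ p0, p0⊥

Result: YES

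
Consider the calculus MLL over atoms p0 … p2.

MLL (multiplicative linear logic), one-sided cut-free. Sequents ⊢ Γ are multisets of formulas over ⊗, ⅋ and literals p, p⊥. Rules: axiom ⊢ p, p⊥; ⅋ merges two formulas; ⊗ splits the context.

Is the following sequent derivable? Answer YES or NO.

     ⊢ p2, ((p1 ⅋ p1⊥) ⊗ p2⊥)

Derivation trace:
[⊗]  ⊢ p2, ((p1 ⅋ p1⊥) ⊗ p2⊥)
  [⅋]  ⊢ (p1 ⅋ p1⊥)
    [Ax]  ⊢ p1, p1⊥
  [Ax]  ⊢ p2, p2⊥

Result: YES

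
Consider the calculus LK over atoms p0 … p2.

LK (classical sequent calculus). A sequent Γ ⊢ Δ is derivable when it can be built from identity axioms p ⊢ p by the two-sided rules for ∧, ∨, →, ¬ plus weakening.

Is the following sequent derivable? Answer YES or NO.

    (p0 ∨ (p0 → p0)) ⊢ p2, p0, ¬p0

Derivation trace:
[¬R] (p0 ∨ (p0 → p0)) ⊢ p2, p0, ¬p0
  [∨L] p0, (p0 ∨ (p0 → p0)) ⊢ p2, p0
    [Ax] p0 ⊢ p0
    [WR] p0, (p0 → p0) ⊢ p0, p2
      [→L] p0, (p0 → p0) ⊢ p0
        [Ax] p0 ⊢ p0
        [Ax] p0 ⊢ p0

Result: YES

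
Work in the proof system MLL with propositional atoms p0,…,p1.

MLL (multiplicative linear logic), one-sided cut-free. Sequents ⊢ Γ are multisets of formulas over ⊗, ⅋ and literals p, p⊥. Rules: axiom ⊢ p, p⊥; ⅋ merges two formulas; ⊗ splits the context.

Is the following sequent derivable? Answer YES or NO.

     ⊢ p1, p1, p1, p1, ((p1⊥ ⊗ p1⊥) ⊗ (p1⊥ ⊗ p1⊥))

Proof tree:
[⊗]  ⊢ p1, p1, p1, p1, ((p1⊥ ⊗ p1⊥) ⊗ (p1⊥ ⊗ p1⊥))
  [⊗]  ⊢ p1, p1, (p1⊥ ⊗ p1⊥)
    [Ax]  ⊢ p1, p1⊥
    [Ax]  ⊢ p1, p1⊥
  [⊗]  ⊢ p1, p1, (p1⊥ ⊗ p1⊥)
    [Ax]  ⊢ p1, p1⊥
    [Ax]  ⊢ p1, p1⊥

Result: YES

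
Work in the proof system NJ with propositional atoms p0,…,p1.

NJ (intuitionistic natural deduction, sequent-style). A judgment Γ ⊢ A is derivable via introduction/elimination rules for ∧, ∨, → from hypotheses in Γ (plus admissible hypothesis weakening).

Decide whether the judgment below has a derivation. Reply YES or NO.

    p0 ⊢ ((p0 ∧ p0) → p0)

Proof tree:
[→I] p0 ⊢ ((p0 ∧ p0) → p0)
  [Wk] p0, (p0 ∧ p0) ⊢ p0
    [Ax] p0 ⊢ p0

Result: YES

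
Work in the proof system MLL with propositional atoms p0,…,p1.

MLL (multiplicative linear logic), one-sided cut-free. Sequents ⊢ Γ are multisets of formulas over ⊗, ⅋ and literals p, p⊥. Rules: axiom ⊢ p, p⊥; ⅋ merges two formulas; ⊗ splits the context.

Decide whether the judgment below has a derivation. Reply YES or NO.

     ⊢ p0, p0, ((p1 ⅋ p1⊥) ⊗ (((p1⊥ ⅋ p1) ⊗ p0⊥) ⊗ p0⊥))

Proof tree:
[⊗]  ⊢ p0, p0, ((p1 ⅋ p1⊥) ⊗ (((p1⊥ ⅋ p1) ⊗ p0⊥) ⊗ p0⊥))
  [⅋]  ⊢ (p1 ⅋ p1⊥)
    [Ax]  ⊢ p1, p1⊥
  [⊗]  ⊢ p0, p0, (((p1⊥ ⅋ p1) ⊗ p0⊥) ⊗ p0⊥)
    [⊗]  ⊢ p0, ((p1⊥ ⅋ p1) ⊗ p0⊥)
      [⅋]  ⊢ (p1⊥ ⅋ p1)
        [Ax]  ⊢ p1, p1⊥
      [Ax]  ⊢ p0, p0⊥
    [Ax]  ⊢ p0, p0⊥

Result: YES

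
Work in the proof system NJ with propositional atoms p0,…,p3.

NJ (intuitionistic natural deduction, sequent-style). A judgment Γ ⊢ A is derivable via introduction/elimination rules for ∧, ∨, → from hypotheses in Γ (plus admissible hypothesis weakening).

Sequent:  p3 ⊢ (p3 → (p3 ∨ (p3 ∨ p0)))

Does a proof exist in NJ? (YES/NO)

Proof tree:
[→I] p3 ⊢ (p3 → (p3 ∨ (p3 ∨ p0)))
  [∨I₂] p3, p3 ⊢ (p3 ∨ (p3 ∨ p0))
    [∨I₁] p3, p3 ⊢ (p3 ∨ p0)
      [Wk] p3, p3 ⊢ p3
        [Ax] p3 ⊢ p3

Result: YES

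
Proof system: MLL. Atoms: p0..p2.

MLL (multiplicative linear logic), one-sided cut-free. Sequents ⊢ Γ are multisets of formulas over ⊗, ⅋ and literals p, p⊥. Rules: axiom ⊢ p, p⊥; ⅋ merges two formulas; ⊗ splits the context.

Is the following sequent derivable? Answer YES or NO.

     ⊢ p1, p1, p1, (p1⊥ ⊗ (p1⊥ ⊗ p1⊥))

Derivation trace:
[⊗]  ⊢ p1, p1, p1, (p1⊥ ⊗ (p1⊥ ⊗ p1⊥))
  [Ax]  ⊢ p1, p1⊥
  [⊗]  ⊢ p1, p1, (p1⊥ ⊗ p1⊥)
    [Ax]  ⊢ p1, p1⊥
    [Ax]  ⊢ p1, p1⊥

Result: YES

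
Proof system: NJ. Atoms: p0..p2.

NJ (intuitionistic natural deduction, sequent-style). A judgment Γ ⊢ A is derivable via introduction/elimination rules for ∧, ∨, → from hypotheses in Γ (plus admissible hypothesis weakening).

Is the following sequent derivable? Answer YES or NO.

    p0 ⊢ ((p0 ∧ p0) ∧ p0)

Proof tree:
[∧I] p0 ⊢ ((p0 ∧ p0) ∧ p0)
  [∧I] p0 ⊢ (p0 ∧ p0)
    [Ax] p0 ⊢ p0
    [Ax] p0 ⊢ p0
  [Ax] p0 ⊢ p0

Result: YES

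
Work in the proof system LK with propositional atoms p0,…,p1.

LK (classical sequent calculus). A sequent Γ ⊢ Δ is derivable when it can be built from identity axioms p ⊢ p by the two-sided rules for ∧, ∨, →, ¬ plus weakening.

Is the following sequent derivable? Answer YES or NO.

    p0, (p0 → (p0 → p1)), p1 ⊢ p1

Proof tree:
[WL] p0, (p0 → (p0 → p1)), p1 ⊢ p1
  [→L] p0, (p0 → (p0 → p1)) ⊢ p1
    [Ax] p0 ⊢ p0
    [→L] p0, (p0 → p1) ⊢ p1
      [Ax] p0 ⊢ p0
      [Ax] p1 ⊢ p1

Result: YES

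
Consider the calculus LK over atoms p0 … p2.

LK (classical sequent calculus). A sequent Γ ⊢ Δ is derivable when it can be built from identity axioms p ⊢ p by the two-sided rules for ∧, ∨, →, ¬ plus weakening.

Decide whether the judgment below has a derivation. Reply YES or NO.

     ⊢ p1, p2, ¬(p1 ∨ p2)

Derivation trace:
[¬R]  ⊢ p1, p2, ¬(p1 ∨ p2)
  [∨L] (p1 ∨ p2) ⊢ p1, p2
    [Ax] p1 ⊢ p1
    [Ax] p2 ⊢ p2

Result: YES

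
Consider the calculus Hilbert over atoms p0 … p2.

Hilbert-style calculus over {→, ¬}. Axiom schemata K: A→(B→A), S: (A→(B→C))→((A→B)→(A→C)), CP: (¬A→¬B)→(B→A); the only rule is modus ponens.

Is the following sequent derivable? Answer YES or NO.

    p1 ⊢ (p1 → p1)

Derivation trace:
[MP] p1 ⊢ (p1 → p1)
  [K]  ⊢ (p1 → (p1 → p1))
  [MP] p1 ⊢ p1
    [MP] p1 ⊢ (p1 → p1)
      [K]  ⊢ (p1 → (p1 → p1))
      [Hyp] p1 ⊢ p1
    [Hyp] p1 ⊢ p1

Result: YES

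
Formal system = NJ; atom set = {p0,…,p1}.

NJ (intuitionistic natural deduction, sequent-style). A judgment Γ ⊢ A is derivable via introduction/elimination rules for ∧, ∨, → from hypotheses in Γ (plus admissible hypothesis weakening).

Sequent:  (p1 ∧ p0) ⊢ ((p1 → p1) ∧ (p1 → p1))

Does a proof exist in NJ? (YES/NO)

Derivation (root first):
[Wk] (p1 ∧ p0) ⊢ ((p1 → p1) ∧ (p1 → p1))
  [∧I]  ⊢ ((p1 → p1) ∧ (p1 → p1))
    [→I]  ⊢ (p1 → p1)
      [Ax] p1 ⊢ p1
    [→I]  ⊢ (p1 → p1)
      [Ax] p1 ⊢ p1

Result: YES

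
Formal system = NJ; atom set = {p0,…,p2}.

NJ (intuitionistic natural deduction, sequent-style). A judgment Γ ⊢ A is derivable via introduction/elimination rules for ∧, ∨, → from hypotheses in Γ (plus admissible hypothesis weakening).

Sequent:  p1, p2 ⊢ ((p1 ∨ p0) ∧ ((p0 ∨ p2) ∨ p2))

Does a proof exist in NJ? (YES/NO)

Derivation (root first):
[∧I] p1, p2 ⊢ ((p1 ∨ p0) ∧ ((p0 ∨ p2) ∨ p2))
  [∨I₁] p1 ⊢ (p1 ∨ p0)
    [Ax] p1 ⊢ p1
  [∨I₁] p2 ⊢ ((p0 ∨ p2) ∨ p2)
    [∨I₂] p2 ⊢ (p0 ∨ p2)
      [Ax] p2 ⊢ p2

Result: YES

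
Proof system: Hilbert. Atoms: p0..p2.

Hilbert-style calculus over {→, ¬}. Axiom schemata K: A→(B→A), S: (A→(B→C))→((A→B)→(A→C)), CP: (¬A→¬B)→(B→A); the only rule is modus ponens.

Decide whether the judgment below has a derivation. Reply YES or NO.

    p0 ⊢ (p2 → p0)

Derivation trace:
[MP] p0 ⊢ (p2 → p0)
  [K]  ⊢ (p0 → (p2 → p0))
  [MP] p0 ⊢ p0
    [MP] p0 ⊢ (p0 → p0)
      [K]  ⊢ (p0 → (p0 → p0))
      [Hyp] p0 ⊢ p0
    [Hyp] p0 ⊢ p0

Result: YES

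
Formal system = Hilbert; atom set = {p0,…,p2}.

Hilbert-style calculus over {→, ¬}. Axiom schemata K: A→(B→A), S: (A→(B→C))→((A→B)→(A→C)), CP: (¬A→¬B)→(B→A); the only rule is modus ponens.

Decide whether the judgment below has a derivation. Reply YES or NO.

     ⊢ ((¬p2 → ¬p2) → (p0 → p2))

Truth-table refutation:
  v=000: Γ:[] Δ:[((¬p2 → ¬p2) → (p0 → p2))=T] refutes=False
  v=001: Γ:[] Δ:[((¬p2 → ¬p2) → (p0 → p2))=T] refutes=False
  v=010: Γ:[] Δ:[((¬p2 → ¬p2) → (p0 → p2))=T] refutes=False
  v=011: Γ:[] Δ:[((¬p2 → ¬p2) → (p0 → p2))=T] refutes=False
  v=100: Γ:[] Δ:[((¬p2 → ¬p2) → (p0 → p2))=F] refutes=True  ← countermodel

Result: NO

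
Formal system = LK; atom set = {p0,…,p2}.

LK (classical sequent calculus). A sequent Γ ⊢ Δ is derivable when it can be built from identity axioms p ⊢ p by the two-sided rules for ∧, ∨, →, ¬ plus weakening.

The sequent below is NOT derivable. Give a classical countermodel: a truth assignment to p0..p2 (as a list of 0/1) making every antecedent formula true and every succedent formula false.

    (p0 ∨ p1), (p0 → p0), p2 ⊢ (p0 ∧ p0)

Search for a countermodel by truth-table:
  v=000: Γ:[(p0 ∨ p1)=F, (p0 → p0)=T, p2=F] Δ:[(p0 ∧ p0)=F] refutes=False
  v=001: Γ:[(p0 ∨ p1)=F, (p0 → p0)=T, p2=T] Δ:[(p0 ∧ p0)=F] refutes=False
  v=010: Γ:[(p0 ∨ p1)=T, (p0 → p0)=T, p2=F] Δ:[(p0 ∧ p0)=F] refutes=False
  v=011: Γ:[(p0 ∨ p1)=T, (p0 → p0)=T, p2=T] Δ:[(p0 ∧ p0)=F] refutes=True  ← countermodel

Result: [0, 1, 1]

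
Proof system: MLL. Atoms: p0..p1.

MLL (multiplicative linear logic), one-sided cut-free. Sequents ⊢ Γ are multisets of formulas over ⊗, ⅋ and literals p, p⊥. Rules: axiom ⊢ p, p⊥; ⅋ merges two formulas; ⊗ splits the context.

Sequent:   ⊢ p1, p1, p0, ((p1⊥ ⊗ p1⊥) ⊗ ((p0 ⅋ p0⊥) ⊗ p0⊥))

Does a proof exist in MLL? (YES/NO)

Derivation trace:
[⊗]  ⊢ p1, p1, p0, ((p1⊥ ⊗ p1⊥) ⊗ ((p0 ⅋ p0⊥) ⊗ p0⊥))
  [⊗]  ⊢ p1, p1, (p1⊥ ⊗ p1⊥)
    [Ax]  ⊢ p1, p1⊥
    [Ax]  ⊢ p1, p1⊥
  [⊗]  ⊢ p0, ((p0 ⅋ p0⊥) ⊗ p0⊥)
    [⅋]  ⊢ (p0 ⅋ p0⊥)
      [Ax]  ⊢ p0, p0⊥
    [Ax]  ⊢ p0, p0⊥

Result: YES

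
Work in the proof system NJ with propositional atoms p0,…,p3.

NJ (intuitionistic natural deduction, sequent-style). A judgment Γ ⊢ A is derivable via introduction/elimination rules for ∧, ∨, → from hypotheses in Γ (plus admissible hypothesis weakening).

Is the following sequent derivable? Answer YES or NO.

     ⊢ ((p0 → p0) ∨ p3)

Proof tree:
[∨I₁]  ⊢ ((p0 → p0) ∨ p3)
  [→I]  ⊢ (p0 → p0)
    [Ax] p0 ⊢ p0

Result: YES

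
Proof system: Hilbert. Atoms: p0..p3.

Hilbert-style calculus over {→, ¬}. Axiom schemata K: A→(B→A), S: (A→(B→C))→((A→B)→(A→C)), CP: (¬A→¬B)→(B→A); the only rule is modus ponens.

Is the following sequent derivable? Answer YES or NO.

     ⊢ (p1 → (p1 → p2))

Search for a countermodel by truth-table:
  v=0000: Γ:[] Δ:[(p1 → (p1 → p2))=T] refutes=False
  v=0001: Γ:[] Δ:[(p1 → (p1 → p2))=T] refutes=False
  v=0010: Γ:[] Δ:[(p1 → (p1 → p2))=T] refutes=False
  v=0011: Γ:[] Δ:[(p1 → (p1 → p2))=T] refutes=False
  v=0100: Γ:[] Δ:[(p1 → (p1 → p2))=F] refutes=True  ← countermodel

Result: NO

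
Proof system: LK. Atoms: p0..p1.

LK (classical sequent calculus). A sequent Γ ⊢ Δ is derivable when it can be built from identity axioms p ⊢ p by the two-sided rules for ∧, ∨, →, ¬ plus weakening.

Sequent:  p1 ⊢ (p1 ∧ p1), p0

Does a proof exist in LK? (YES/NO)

Derivation trace:
[WR] p1 ⊢ (p1 ∧ p1), p0
  [∧R] p1 ⊢ (p1 ∧ p1)
    [Ax] p1 ⊢ p1
    [Ax] p1 ⊢ p1

Result: YES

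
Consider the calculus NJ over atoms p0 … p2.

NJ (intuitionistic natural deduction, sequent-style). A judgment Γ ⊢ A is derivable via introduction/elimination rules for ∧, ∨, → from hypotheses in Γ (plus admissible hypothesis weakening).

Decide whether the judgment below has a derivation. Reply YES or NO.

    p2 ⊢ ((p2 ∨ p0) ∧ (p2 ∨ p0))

Derivation trace:
[∧I] p2 ⊢ ((p2 ∨ p0) ∧ (p2 ∨ p0))
  [∨I₁] p2 ⊢ (p2 ∨ p0)
    [Ax] p2 ⊢ p2
  [∨I₁] p2 ⊢ (p2 ∨ p0)
    [Ax] p2 ⊢ p2

Result: YES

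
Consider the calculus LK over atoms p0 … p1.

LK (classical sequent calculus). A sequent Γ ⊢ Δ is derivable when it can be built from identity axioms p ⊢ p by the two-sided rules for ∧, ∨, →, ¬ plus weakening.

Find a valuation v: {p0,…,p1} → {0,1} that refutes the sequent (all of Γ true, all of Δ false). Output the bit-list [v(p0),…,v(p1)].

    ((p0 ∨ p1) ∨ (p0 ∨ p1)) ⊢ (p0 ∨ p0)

Truth-table refutation:
  v=00: Γ:[((p0 ∨ p1) ∨ (p0 ∨ p1))=F] Δ:[(p0 ∨ p0)=F] refutes=False
  v=01: Γ:[((p0 ∨ p1) ∨ (p0 ∨ p1))=T] Δ:[(p0 ∨ p0)=F] refutes=True  ← countermodel

Result: [0, 1]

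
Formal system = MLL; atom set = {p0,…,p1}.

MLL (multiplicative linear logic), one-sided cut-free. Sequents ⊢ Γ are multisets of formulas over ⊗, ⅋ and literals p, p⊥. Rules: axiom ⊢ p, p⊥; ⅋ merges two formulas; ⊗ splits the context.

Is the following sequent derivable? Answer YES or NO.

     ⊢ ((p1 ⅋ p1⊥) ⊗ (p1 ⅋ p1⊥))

Proof tree:
[⊗]  ⊢ ((p1 ⅋ p1⊥) ⊗ (p1 ⅋ p1⊥))
  [⅋]  ⊢ (p1 ⅋ p1⊥)
    [Ax]  ⊢ p1, p1⊥
  [⅋]  ⊢ (p1 ⅋ p1⊥)
    [Ax]  ⊢ p1, p1⊥

Result: YES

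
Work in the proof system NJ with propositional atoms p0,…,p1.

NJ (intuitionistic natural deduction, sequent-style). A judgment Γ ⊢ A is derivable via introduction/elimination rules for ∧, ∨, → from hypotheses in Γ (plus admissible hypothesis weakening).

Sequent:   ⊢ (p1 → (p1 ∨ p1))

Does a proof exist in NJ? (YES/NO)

Derivation (root first):
[→I]  ⊢ (p1 → (p1 ∨ p1))
  [∨I₂] p1 ⊢ (p1 ∨ p1)
    [Ax] p1 ⊢ p1

Result: YES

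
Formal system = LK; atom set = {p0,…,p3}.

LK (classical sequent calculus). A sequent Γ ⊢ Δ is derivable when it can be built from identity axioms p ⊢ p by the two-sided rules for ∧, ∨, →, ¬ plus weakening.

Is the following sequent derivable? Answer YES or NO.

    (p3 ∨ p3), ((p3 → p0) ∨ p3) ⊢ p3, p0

Proof tree:
[∨L] (p3 ∨ p3), ((p3 → p0) ∨ p3) ⊢ p3, p0
  [→L] (p3 ∨ p3), (p3 → p0) ⊢ p0
    [∨L] (p3 ∨ p3) ⊢ p3
      [Ax] p3 ⊢ p3
      [Ax] p3 ⊢ p3
    [Ax] p0 ⊢ p0
  [Ax] p3 ⊢ p3

Result: YES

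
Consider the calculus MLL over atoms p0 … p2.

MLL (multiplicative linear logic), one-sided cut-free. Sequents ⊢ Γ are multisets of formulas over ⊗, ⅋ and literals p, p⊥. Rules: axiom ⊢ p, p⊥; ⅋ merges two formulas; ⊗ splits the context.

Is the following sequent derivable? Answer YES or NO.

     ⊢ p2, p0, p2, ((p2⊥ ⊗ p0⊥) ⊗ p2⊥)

Derivation (root first):
[⊗]  ⊢ p2, p0, p2, ((p2⊥ ⊗ p0⊥) ⊗ p2⊥)
  [⊗]  ⊢ p2, p0, (p2⊥ ⊗ p0⊥)
    [Ax]  ⊢ p2, p2⊥
    [Ax]  ⊢ p0, p0⊥
  [Ax]  ⊢ p2, p2⊥

Result: YES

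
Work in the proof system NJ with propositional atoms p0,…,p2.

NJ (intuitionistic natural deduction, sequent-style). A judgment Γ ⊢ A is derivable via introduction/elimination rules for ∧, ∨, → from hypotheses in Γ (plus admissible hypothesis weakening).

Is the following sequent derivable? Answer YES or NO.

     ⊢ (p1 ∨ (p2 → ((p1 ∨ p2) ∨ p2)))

Proof tree:
[∨I₂]  ⊢ (p1 ∨ (p2 → ((p1 ∨ p2) ∨ p2)))
  [→I]  ⊢ (p2 → ((p1 ∨ p2) ∨ p2))
    [∨I₁] p2 ⊢ ((p1 ∨ p2) ∨ p2)
      [∨I₂] p2 ⊢ (p1 ∨ p2)
        [Ax] p2 ⊢ p2

Result: YES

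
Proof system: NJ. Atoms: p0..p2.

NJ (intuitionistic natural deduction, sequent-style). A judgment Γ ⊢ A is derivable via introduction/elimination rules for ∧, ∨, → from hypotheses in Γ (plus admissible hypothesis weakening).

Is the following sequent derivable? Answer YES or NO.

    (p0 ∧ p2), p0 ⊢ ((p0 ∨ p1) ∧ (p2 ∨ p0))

Derivation (root first):
[∧I] (p0 ∧ p2), p0 ⊢ ((p0 ∨ p1) ∧ (p2 ∨ p0))
  [∨I₁] p0 ⊢ (p0 ∨ p1)
    [Ax] p0 ⊢ p0
  [Wk] p0, (p0 ∧ p2) ⊢ (p2 ∨ p0)
    [∨I₂] p0 ⊢ (p2 ∨ p0)
      [Ax] p0 ⊢ p0

Result: YES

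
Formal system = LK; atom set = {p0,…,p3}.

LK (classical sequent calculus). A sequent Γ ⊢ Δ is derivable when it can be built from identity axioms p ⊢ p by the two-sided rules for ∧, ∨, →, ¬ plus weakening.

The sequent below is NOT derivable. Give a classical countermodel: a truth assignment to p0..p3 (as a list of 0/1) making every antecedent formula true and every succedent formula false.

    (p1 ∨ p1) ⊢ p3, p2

Truth-table refutation:
  v=0000: Γ:[(p1 ∨ p1)=F] Δ:[p3=F, p2=F] refutes=False
  v=0001: Γ:[(p1 ∨ p1)=F] Δ:[p3=T, p2=F] refutes=False
  v=0010: Γ:[(p1 ∨ p1)=F] Δ:[p3=F, p2=T] refutes=False
  v=0011: Γ:[(p1 ∨ p1)=F] Δ:[p3=T, p2=T] refutes=False
  v=0100: Γ:[(p1 ∨ p1)=T] Δ:[p3=F, p2=F] refutes=True  ← countermodel

Result: [0, 1, 0, 0]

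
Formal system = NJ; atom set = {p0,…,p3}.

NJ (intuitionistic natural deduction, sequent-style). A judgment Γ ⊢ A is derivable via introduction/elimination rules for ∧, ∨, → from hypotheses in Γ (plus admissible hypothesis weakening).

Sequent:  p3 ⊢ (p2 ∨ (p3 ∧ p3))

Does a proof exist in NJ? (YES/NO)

Proof tree:
[∨I₂] p3 ⊢ (p2 ∨ (p3 ∧ p3))
  [∧I] p3 ⊢ (p3 ∧ p3)
    [Ax] p3 ⊢ p3
    [Ax] p3 ⊢ p3

Result: YES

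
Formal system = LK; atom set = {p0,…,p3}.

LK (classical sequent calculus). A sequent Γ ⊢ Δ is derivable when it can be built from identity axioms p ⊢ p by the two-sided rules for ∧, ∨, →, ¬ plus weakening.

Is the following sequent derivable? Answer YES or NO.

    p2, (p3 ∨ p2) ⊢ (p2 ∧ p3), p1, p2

Derivation trace:
[∨L] p2, (p3 ∨ p2) ⊢ (p2 ∧ p3), p1, p2
  [WR] p2, p3 ⊢ (p2 ∧ p3), p1
    [∧R] p2, p3 ⊢ (p2 ∧ p3)
      [Ax] p2 ⊢ p2
      [Ax] p3 ⊢ p3
  [Ax] p2 ⊢ p2

Result: YES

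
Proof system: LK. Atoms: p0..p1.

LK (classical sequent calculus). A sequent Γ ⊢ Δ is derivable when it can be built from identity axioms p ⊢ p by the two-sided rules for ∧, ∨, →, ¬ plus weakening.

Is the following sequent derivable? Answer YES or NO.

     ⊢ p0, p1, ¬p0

Derivation (root first):
[¬R]  ⊢ p0, p1, ¬p0
  [WR] p0 ⊢ p0, p1
    [Ax] p0 ⊢ p0

Result: YES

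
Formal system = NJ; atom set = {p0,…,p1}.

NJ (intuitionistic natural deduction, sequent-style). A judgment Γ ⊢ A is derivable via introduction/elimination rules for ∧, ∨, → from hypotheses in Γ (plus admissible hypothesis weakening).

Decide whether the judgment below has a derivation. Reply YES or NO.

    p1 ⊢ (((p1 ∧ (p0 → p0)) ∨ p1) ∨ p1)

Derivation trace:
[∨I₁] p1 ⊢ (((p1 ∧ (p0 → p0)) ∨ p1) ∨ p1)
  [∨I₁] p1 ⊢ ((p1 ∧ (p0 → p0)) ∨ p1)
    [∧I] p1 ⊢ (p1 ∧ (p0 → p0))
      [Ax] p1 ⊢ p1
      [→I]  ⊢ (p0 → p0)
        [Ax] p0 ⊢ p0

Result: YES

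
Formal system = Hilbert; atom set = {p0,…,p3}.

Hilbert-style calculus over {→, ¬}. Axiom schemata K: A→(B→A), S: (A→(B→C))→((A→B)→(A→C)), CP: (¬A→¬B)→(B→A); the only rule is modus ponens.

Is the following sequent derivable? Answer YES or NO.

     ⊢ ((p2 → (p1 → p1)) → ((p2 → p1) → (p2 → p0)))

Enumerate valuations to refute Γ ⊢ Δ:
  v=0000: Γ:[] Δ:[((p2 → (p1 → p1)) → ((p2 → p1) → (p2 → p0)))=T] refutes=False
  v=0001: Γ:[] Δ:[((p2 → (p1 → p1)) → ((p2 → p1) → (p2 → p0)))=T] refutes=False
  v=0010: Γ:[] Δ:[((p2 → (p1 → p1)) → ((p2 → p1) → (p2 → p0)))=T] refutes=False
  v=0011: Γ:[] Δ:[((p2 → (p1 → p1)) → ((p2 → p1) → (p2 → p0)))=T] refutes=False
  v=0100: Γ:[] Δ:[((p2 → (p1 → p1)) → ((p2 → p1) → (p2 → p0)))=T] refutes=False
  v=0101: Γ:[] Δ:[((p2 → (p1 → p1)) → ((p2 → p1) → (p2 → p0)))=T] refutes=False
  v=0110: Γ:[] Δ:[((p2 → (p1 → p1)) → ((p2 → p1) → (p2 → p0)))=F] refutes=True  ← countermodel

Result: NO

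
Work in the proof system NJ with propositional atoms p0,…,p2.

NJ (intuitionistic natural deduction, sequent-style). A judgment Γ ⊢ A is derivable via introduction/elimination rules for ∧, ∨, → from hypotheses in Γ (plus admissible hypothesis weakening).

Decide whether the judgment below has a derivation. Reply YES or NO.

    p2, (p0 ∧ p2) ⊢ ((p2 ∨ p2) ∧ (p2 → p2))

Proof tree:
[∧I] p2, (p0 ∧ p2) ⊢ ((p2 ∨ p2) ∧ (p2 → p2))
  [Wk] p2, (p0 ∧ p2) ⊢ (p2 ∨ p2)
    [∨I₂] p2 ⊢ (p2 ∨ p2)
      [Ax] p2 ⊢ p2
  [→I]  ⊢ (p2 → p2)
    [Ax] p2 ⊢ p2

Result: YES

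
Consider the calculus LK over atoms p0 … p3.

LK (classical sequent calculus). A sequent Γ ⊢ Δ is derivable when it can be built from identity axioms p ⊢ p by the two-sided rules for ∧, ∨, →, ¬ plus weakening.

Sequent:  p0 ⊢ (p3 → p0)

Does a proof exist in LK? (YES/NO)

Derivation (root first):
[→R] p0 ⊢ (p3 → p0)
  [WL] p0, p3 ⊢ p0
    [Ax] p0 ⊢ p0

Result: YES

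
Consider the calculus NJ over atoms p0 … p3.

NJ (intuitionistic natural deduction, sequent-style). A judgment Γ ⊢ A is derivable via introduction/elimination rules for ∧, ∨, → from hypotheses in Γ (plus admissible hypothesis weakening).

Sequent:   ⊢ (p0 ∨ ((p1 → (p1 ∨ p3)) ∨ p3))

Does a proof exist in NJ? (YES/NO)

Derivation trace:
[∨I₂]  ⊢ (p0 ∨ ((p1 → (p1 ∨ p3)) ∨ p3))
  [∨I₁]  ⊢ ((p1 → (p1 ∨ p3)) ∨ p3)
    [→I]  ⊢ (p1 → (p1 ∨ p3))
      [∨I₁] p1 ⊢ (p1 ∨ p3)
        [Ax] p1 ⊢ p1

Result: YES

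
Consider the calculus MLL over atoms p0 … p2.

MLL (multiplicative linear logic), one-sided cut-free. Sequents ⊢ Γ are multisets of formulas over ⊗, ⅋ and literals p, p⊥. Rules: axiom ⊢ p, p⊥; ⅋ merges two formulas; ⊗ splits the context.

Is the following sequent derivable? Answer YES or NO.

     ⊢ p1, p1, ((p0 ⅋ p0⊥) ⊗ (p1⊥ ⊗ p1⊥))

Proof tree:
[⊗]  ⊢ p1, p1, ((p0 ⅋ p0⊥) ⊗ (p1⊥ ⊗ p1⊥))
  [⅋]  ⊢ (p0 ⅋ p0⊥)
    [Ax]  ⊢ p0, p0⊥
  [⊗]  ⊢ p1, p1, (p1⊥ ⊗ p1⊥)
    [Ax]  ⊢ p1, p1⊥
    [Ax]  ⊢ p1, p1⊥

Result: YES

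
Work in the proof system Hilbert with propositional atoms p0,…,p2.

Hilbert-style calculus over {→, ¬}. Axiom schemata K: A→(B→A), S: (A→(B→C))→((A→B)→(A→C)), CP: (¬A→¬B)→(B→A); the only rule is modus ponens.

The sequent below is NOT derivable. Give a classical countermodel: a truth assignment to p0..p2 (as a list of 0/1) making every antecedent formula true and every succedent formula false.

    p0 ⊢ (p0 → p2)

Truth-table refutation:
  v=000: Γ:[p0=F] Δ:[(p0 → p2)=T] refutes=False
  v=001: Γ:[p0=F] Δ:[(p0 → p2)=T] refutes=False
  v=010: Γ:[p0=F] Δ:[(p0 → p2)=T] refutes=False
  v=011: Γ:[p0=F] Δ:[(p0 → p2)=T] refutes=False
  v=100: Γ:[p0=T] Δ:[(p0 → p2)=F] refutes=True  ← countermodel

Result: [1, 0, 0]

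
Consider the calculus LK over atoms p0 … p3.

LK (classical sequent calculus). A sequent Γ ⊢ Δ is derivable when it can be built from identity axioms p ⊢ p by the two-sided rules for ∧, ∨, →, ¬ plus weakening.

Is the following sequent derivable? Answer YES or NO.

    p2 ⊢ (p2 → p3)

Enumerate valuations to refute Γ ⊢ Δ:
  v=0000: Γ:[p2=F] Δ:[(p2 → p3)=T] refutes=False
  v=0001: Γ:[p2=F] Δ:[(p2 → p3)=T] refutes=False
  v=0010: Γ:[p2=T] Δ:[(p2 → p3)=F] refutes=True  ← countermodel

Result: NO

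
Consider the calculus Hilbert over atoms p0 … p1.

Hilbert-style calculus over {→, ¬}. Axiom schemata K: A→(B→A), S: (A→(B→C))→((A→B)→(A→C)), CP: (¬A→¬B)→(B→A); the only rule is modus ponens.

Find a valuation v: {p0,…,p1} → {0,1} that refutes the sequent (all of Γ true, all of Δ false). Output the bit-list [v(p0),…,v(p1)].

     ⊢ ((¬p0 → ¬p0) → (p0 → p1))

Enumerate valuations to refute Γ ⊢ Δ:
  v=00: Γ:[] Δ:[((¬p0 → ¬p0) → (p0 → p1))=T] refutes=False
  v=01: Γ:[] Δ:[((¬p0 → ¬p0) → (p0 → p1))=T] refutes=False
  v=10: Γ:[] Δ:[((¬p0 → ¬p0) → (p0 → p1))=F] refutes=True  ← countermodel

Result: [1, 0]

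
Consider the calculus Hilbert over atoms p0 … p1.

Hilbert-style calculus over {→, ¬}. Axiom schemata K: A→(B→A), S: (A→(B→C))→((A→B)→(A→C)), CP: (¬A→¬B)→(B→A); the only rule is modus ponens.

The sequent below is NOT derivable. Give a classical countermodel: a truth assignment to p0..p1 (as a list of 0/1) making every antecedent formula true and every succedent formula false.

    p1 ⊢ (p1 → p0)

Enumerate valuations to refute Γ ⊢ Δ:
  v=00: Γ:[p1=F] Δ:[(p1 → p0)=T] refutes=False
  v=01: Γ:[p1=T] Δ:[(p1 → p0)=F] refutes=True  ← countermodel

Result: [0, 1]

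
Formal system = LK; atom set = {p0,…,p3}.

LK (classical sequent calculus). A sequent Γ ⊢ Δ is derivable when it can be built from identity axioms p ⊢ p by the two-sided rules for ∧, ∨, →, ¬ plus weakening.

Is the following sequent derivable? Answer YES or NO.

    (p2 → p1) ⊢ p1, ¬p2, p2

Derivation trace:
[WR] (p2 → p1) ⊢ p1, ¬p2, p2
  [¬R] (p2 → p1) ⊢ p1, ¬p2
    [→L] p2, (p2 → p1) ⊢ p1
      [Ax] p2 ⊢ p2
      [Ax] p1 ⊢ p1

Result: YES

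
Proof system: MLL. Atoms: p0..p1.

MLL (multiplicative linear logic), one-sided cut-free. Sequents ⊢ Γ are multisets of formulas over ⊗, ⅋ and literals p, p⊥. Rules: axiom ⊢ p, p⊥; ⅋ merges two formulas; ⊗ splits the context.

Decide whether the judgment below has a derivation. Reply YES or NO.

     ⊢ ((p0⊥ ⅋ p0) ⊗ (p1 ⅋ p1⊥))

Proof tree:
[⊗]  ⊢ ((p0⊥ ⅋ p0) ⊗ (p1 ⅋ p1⊥))
  [⅋]  ⊢ (p0⊥ ⅋ p0)
    [Ax]  ⊢ p0, p0⊥
  [⅋]  ⊢ (p1 ⅋ p1⊥)
    [Ax]  ⊢ p1, p1⊥

Result: YES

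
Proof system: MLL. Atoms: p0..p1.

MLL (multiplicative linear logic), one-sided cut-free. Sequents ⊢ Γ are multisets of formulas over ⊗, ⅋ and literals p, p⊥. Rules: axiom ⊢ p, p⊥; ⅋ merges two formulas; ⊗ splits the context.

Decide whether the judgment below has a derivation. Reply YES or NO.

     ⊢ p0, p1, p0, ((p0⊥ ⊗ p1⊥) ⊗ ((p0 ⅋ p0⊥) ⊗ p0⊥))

Proof tree:
[⊗]  ⊢ p0, p1, p0, ((p0⊥ ⊗ p1⊥) ⊗ ((p0 ⅋ p0⊥) ⊗ p0⊥))
  [⊗]  ⊢ p0, p1, (p0⊥ ⊗ p1⊥)
    [Ax]  ⊢ p0, p0⊥
    [Ax]  ⊢ p1, p1⊥
  [⊗]  ⊢ p0, ((p0 ⅋ p0⊥) ⊗ p0⊥)
    [⅋]  ⊢ (p0 ⅋ p0⊥)
      [Ax]  ⊢ p0, p0⊥
    [Ax]  ⊢ p0, p0⊥

Result: YES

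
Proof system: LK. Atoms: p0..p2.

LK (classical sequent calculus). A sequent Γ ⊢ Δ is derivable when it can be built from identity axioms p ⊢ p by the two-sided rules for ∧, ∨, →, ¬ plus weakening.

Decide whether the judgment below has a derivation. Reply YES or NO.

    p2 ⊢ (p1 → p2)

Derivation trace:
[→R] p2 ⊢ (p1 → p2)
  [WL] p2, p1 ⊢ p2
    [Ax] p2 ⊢ p2

Result: YES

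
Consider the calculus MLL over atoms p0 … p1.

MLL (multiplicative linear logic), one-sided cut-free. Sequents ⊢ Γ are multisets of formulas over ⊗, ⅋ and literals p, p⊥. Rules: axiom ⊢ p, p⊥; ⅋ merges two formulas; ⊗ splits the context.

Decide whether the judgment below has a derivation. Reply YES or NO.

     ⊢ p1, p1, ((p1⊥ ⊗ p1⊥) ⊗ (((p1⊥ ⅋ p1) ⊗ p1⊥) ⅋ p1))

Derivation (root first):
[⊗]  ⊢ p1, p1, ((p1⊥ ⊗ p1⊥) ⊗ (((p1⊥ ⅋ p1) ⊗ p1⊥) ⅋ p1))
  [⊗]  ⊢ p1, p1, (p1⊥ ⊗ p1⊥)
    [Ax]  ⊢ p1, p1⊥
    [Ax]  ⊢ p1, p1⊥
  [⅋]  ⊢ (((p1⊥ ⅋ p1) ⊗ p1⊥) ⅋ p1)
    [⊗]  ⊢ p1, ((p1⊥ ⅋ p1) ⊗ p1⊥)
      [⅋]  ⊢ (p1⊥ ⅋ p1)
        [Ax]  ⊢ p1, p1⊥
      [Ax]  ⊢ p1, p1⊥

Result: YES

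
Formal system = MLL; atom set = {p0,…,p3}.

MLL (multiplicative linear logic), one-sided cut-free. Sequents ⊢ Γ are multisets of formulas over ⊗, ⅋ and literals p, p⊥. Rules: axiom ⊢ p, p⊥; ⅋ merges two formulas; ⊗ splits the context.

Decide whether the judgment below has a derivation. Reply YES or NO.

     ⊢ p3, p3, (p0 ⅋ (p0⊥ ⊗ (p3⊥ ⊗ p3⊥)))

Derivation (root first):
[⅋]  ⊢ p3, p3, (p0 ⅋ (p0⊥ ⊗ (p3⊥ ⊗ p3⊥)))
  [⊗]  ⊢ p0, p3, p3, (p0⊥ ⊗ (p3⊥ ⊗ p3⊥))
    [Ax]  ⊢ p0, p0⊥
    [⊗]  ⊢ p3, p3, (p3⊥ ⊗ p3⊥)
      [Ax]  ⊢ p3, p3⊥
      [Ax]  ⊢ p3, p3⊥

Result: YES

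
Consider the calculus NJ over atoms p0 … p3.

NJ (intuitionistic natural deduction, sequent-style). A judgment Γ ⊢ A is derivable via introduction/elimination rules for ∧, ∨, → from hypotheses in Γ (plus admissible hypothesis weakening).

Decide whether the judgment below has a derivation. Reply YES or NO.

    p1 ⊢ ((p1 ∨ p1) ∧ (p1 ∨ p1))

Proof tree:
[∧I] p1 ⊢ ((p1 ∨ p1) ∧ (p1 ∨ p1))
  [∨I₁] p1 ⊢ (p1 ∨ p1)
    [Ax] p1 ⊢ p1
  [∨I₁] p1 ⊢ (p1 ∨ p1)
    [Ax] p1 ⊢ p1

Result: YES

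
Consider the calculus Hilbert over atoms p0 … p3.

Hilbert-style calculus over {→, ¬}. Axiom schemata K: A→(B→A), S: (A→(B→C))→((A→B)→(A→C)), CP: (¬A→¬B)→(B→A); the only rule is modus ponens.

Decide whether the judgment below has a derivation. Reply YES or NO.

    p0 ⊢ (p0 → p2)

Enumerate valuations to refute Γ ⊢ Δ:
  v=0000: Γ:[p0=F] Δ:[(p0 → p2)=T] refutes=False
  v=0001: Γ:[p0=F] Δ:[(p0 → p2)=T] refutes=False
  v=0010: Γ:[p0=F] Δ:[(p0 → p2)=T] refutes=False
  v=0011: Γ:[p0=F] Δ:[(p0 → p2)=T] refutes=False
  v=0100: Γ:[p0=F] Δ:[(p0 → p2)=T] refutes=False
  v=0101: Γ:[p0=F] Δ:[(p0 → p2)=T] refutes=False
  v=0110: Γ:[p0=F] Δ:[(p0 → p2)=T] refutes=False
  v=0111: Γ:[p0=F] Δ:[(p0 → p2)=T] refutes=False
  v=1000: Γ:[p0=T] Δ:[(p0 → p2)=F] refutes=True  ← countermodel

Result: NO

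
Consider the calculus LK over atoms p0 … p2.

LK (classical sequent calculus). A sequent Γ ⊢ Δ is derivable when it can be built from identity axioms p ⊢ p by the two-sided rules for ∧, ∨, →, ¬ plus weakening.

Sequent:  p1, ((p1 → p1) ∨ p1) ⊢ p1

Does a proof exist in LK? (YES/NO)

Proof tree:
[∨L] p1, ((p1 → p1) ∨ p1) ⊢ p1
  [→L] p1, (p1 → p1) ⊢ p1
    [Ax] p1 ⊢ p1
    [Ax] p1 ⊢ p1
  [Ax] p1 ⊢ p1

Result: YES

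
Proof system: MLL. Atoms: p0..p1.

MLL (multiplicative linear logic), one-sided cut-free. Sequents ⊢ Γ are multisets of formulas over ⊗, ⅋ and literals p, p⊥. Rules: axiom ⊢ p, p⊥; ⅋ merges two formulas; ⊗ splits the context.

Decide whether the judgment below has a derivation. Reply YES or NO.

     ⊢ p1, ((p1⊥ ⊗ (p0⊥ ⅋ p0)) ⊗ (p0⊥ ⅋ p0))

Proof tree:
[⊗]  ⊢ p1, ((p1⊥ ⊗ (p0⊥ ⅋ p0)) ⊗ (p0⊥ ⅋ p0))
  [⊗]  ⊢ p1, (p1⊥ ⊗ (p0⊥ ⅋ p0))
    [Ax]  ⊢ p1, p1⊥
    [⅋]  ⊢ (p0⊥ ⅋ p0)
      [Ax]  ⊢ p0, p0⊥
  [⅋]  ⊢ (p0⊥ ⅋ p0)
    [Ax]  ⊢ p0, p0⊥

Result: YES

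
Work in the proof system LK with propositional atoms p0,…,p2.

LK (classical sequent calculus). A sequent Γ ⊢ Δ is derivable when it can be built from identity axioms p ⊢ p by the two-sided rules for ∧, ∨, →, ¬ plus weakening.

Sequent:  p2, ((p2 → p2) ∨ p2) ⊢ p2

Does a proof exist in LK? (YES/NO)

Derivation (root first):
[∨L] p2, ((p2 → p2) ∨ p2) ⊢ p2
  [→L] p2, (p2 → p2) ⊢ p2
    [Ax] p2 ⊢ p2
    [Ax] p2 ⊢ p2
  [Ax] p2 ⊢ p2

Result: YES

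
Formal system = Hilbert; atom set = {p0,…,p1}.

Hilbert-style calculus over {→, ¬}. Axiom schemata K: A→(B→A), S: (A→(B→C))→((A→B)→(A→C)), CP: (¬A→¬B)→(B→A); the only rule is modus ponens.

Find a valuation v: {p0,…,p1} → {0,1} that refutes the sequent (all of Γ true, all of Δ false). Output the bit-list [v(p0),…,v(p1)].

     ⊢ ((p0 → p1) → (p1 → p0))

Enumerate valuations to refute Γ ⊢ Δ:
  v=00: Γ:[] Δ:[((p0 → p1) → (p1 → p0))=T] refutes=False
  v=01: Γ:[] Δ:[((p0 → p1) → (p1 → p0))=F] refutes=True  ← countermodel

Result: [0, 1]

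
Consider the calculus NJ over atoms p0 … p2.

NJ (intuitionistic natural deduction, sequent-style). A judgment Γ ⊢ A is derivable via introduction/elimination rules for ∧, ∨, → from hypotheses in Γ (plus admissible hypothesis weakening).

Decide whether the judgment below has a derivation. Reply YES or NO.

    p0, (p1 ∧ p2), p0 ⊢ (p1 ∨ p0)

Proof tree:
[Wk] p0, (p1 ∧ p2), p0 ⊢ (p1 ∨ p0)
  [Wk] p0, (p1 ∧ p2) ⊢ (p1 ∨ p0)
    [∨I₂] p0 ⊢ (p1 ∨ p0)
      [Ax] p0 ⊢ p0

Result: YES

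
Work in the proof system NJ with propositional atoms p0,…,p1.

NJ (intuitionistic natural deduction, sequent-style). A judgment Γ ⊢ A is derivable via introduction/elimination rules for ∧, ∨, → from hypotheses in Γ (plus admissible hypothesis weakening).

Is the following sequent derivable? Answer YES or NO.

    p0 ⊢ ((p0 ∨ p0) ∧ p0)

Derivation (root first):
[∧I] p0 ⊢ ((p0 ∨ p0) ∧ p0)
  [∨I₁] p0 ⊢ (p0 ∨ p0)
    [Ax] p0 ⊢ p0
  [Ax] p0 ⊢ p0

Result: YES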